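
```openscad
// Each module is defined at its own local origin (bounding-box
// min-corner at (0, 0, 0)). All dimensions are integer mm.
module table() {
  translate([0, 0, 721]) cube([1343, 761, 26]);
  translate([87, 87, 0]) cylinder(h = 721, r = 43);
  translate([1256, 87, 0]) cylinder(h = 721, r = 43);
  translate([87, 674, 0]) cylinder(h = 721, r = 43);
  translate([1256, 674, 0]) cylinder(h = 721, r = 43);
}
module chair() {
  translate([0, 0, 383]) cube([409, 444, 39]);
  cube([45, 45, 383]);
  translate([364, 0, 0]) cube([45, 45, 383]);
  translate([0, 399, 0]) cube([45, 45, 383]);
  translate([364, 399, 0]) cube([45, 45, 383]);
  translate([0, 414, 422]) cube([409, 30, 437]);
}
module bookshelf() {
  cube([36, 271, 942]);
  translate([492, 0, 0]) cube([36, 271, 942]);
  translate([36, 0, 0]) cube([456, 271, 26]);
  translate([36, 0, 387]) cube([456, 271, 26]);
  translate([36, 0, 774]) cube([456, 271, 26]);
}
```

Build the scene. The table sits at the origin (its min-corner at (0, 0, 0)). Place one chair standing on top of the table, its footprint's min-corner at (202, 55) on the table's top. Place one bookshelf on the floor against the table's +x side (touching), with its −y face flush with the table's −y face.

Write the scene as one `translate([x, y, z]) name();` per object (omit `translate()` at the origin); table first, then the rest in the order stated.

table();
translate([202, 55, 747]) chair();
translate([1343, 0, 0]) bookshelf();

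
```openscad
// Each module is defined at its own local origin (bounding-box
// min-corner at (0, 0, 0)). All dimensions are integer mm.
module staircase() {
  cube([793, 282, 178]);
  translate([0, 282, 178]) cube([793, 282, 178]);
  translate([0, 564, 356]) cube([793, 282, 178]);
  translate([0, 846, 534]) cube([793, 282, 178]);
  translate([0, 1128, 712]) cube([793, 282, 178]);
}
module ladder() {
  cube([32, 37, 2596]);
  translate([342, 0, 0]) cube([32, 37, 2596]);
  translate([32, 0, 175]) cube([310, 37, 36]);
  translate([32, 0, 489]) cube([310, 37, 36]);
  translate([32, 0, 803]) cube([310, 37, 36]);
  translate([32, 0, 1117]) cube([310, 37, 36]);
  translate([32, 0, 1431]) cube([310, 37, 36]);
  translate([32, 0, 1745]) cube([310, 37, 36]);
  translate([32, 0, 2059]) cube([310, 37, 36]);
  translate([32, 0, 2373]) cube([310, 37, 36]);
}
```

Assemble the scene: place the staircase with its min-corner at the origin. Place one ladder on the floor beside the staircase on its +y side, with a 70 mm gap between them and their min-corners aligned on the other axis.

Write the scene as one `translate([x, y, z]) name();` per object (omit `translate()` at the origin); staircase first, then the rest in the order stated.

staircase();
translate([0, 1480, 0]) ladder();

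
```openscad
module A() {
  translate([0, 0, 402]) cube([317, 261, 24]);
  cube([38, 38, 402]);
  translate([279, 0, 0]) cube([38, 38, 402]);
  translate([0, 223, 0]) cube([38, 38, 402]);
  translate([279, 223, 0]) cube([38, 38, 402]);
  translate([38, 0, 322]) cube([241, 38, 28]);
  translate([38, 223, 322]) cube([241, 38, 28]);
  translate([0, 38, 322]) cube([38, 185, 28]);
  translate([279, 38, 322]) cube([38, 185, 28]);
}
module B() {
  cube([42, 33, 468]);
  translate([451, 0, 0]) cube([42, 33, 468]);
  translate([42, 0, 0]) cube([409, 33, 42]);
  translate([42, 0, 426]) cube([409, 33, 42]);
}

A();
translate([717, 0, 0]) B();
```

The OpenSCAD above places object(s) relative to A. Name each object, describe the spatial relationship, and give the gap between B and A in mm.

A is a stool. B is a picture frame. The picture frame is on the floor beside the stool on its +x side. The gap between the picture frame and the stool is 400 mm.

The picture frame's nearest face is 400 mm from the stool's +x face.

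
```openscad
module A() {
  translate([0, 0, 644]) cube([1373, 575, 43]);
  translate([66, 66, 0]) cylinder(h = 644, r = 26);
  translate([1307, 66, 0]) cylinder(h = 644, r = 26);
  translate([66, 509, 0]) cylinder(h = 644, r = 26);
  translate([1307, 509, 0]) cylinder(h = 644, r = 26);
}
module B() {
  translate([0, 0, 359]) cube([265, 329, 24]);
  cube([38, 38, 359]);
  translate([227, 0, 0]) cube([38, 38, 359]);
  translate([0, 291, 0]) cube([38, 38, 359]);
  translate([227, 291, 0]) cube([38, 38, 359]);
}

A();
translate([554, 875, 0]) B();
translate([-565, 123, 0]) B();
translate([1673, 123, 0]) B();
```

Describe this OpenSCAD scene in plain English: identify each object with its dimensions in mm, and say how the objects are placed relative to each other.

A is a rectangular dining table. The top is 1373×575×43 mm with its upper surface at z = 687 mm. It stands on four round legs of 52 mm diameter, each leg's bounding box inset 40 mm from the nearest pair of top edges, running from the floor to the underside of the top.

B is a four-legged stool. The seat is a 265×329×24 mm slab whose top surface is at z = 383 mm; four square legs, each 38×38 mm in cross-section, run from the floor (z = 0) to the underside of the seat, each flush with a corner of the seat.

Three stools sit around the table at the +y, −x, +x sides.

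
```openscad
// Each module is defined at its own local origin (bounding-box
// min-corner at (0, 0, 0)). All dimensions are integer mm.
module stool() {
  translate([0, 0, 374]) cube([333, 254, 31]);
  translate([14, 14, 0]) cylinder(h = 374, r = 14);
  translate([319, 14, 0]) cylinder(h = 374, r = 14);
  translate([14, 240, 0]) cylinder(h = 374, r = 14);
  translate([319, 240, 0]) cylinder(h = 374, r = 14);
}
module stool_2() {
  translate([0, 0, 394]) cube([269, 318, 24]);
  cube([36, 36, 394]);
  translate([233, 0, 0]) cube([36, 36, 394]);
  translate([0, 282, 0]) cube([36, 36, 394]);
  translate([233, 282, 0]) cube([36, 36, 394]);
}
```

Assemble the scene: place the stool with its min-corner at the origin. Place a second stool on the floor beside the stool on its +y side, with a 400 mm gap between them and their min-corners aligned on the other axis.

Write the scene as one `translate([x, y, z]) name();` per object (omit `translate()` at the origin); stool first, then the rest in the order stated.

stool();
translate([0, 654, 0]) stool_2();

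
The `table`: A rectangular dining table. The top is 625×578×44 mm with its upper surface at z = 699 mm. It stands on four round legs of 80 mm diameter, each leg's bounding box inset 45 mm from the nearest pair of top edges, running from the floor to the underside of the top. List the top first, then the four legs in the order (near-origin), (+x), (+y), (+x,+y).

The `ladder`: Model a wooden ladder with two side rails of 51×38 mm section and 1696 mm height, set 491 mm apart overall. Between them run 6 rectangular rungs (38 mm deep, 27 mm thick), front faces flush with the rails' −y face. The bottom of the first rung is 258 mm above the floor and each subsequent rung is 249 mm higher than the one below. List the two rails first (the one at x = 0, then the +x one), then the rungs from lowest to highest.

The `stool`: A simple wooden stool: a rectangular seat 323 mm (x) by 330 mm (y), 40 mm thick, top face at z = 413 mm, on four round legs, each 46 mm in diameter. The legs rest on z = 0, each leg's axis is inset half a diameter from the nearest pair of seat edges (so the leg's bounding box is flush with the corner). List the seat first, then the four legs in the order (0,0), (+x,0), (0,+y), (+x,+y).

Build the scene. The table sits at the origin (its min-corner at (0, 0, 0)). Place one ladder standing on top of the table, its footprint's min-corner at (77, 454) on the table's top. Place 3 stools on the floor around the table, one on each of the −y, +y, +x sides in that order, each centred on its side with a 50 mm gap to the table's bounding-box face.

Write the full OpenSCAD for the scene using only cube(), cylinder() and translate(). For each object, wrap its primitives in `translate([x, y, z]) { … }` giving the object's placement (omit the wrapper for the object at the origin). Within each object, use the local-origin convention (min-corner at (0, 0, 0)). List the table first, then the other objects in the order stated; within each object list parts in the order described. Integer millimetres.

translate([0, 0, 655]) cube([625, 578, 44]);
translate([85, 85, 0]) cylinder(h = 655, r = 40);
translate([540, 85, 0]) cylinder(h = 655, r = 40);
translate([85, 493, 0]) cylinder(h = 655, r = 40);
translate([540, 493, 0]) cylinder(h = 655, r = 40);
translate([77, 454, 699]) {
  cube([51, 38, 1696]);
  translate([440, 0, 0]) cube([51, 38, 1696]);
  translate([51, 0, 258]) cube([389, 38, 27]);
  translate([51, 0, 507]) cube([389, 38, 27]);
  translate([51, 0, 756]) cube([389, 38, 27]);
  translate([51, 0, 1005]) cube([389, 38, 27]);
  translate([51, 0, 1254]) cube([389, 38, 27]);
  translate([51, 0, 1503]) cube([389, 38, 27]);
}
translate([151, -380, 0]) {
  translate([0, 0, 373]) cube([323, 330, 40]);
  translate([23, 23, 0]) cylinder(h = 373, r = 23);
  translate([300, 23, 0]) cylinder(h = 373, r = 23);
  translate([23, 307, 0]) cylinder(h = 373, r = 23);
  translate([300, 307, 0]) cylinder(h = 373, r = 23);
}
translate([151, 628, 0]) {
  translate([0, 0, 373]) cube([323, 330, 40]);
  translate([23, 23, 0]) cylinder(h = 373, r = 23);
  translate([300, 23, 0]) cylinder(h = 373, r = 23);
  translate([23, 307, 0]) cylinder(h = 373, r = 23);
  translate([300, 307, 0]) cylinder(h = 373, r = 23);
}
translate([675, 124, 0]) {
  translate([0, 0, 373]) cube([323, 330, 40]);
  translate([23, 23, 0]) cylinder(h = 373, r = 23);
  translate([300, 23, 0]) cylinder(h = 373, r = 23);
  translate([23, 307, 0]) cylinder(h = 373, r = 23);
  translate([300, 307, 0]) cylinder(h = 373, r = 23);
}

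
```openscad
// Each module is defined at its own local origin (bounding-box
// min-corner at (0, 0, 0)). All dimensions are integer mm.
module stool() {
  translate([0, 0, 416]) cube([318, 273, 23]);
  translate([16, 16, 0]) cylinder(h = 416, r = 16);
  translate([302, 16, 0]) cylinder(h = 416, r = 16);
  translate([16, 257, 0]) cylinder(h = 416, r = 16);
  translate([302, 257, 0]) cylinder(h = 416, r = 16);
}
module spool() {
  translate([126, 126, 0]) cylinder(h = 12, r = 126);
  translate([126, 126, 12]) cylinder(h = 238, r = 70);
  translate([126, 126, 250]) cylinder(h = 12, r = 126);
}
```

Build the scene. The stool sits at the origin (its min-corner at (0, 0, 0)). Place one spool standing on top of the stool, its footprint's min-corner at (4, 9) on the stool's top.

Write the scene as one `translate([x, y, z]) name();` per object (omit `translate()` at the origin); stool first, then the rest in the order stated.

stool();
translate([4, 9, 439]) spool();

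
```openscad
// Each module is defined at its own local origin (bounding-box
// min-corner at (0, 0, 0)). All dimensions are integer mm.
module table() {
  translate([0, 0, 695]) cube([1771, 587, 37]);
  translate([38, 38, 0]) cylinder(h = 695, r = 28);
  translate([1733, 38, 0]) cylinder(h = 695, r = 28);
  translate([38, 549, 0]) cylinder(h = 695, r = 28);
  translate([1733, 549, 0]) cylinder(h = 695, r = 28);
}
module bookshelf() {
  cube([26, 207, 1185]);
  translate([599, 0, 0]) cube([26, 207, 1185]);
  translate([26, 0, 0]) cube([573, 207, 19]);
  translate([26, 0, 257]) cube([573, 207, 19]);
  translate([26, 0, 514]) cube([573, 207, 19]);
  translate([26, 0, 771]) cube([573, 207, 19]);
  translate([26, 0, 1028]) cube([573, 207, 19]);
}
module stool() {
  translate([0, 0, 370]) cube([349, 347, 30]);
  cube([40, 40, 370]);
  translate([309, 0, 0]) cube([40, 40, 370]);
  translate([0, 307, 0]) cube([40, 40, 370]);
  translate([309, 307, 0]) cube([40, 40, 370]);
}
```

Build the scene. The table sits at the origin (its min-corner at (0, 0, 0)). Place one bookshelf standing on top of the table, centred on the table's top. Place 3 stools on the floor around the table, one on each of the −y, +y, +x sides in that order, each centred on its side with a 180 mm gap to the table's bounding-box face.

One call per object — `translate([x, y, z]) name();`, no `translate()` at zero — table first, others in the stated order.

table();
translate([573, 190, 732]) bookshelf();
translate([711, -527, 0]) stool();
translate([711, 767, 0]) stool();
translate([1951, 120, 0]) stool();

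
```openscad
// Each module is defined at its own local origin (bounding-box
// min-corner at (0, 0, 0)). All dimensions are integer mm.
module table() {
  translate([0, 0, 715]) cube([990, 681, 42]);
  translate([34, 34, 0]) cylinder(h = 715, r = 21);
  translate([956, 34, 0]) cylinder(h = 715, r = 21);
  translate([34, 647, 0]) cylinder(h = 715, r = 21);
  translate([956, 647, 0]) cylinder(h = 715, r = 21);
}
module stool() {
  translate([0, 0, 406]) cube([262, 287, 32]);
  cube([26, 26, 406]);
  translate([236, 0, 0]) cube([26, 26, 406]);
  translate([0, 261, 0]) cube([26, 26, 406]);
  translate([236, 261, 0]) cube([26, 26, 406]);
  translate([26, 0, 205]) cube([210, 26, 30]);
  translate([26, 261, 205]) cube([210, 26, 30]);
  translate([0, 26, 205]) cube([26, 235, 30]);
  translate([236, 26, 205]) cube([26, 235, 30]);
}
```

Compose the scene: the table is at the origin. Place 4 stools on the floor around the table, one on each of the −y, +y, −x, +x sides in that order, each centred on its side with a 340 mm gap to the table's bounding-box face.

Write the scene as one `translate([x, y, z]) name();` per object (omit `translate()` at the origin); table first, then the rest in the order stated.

table();
translate([364, -627, 0]) stool();
translate([364, 1021, 0]) stool();
translate([-602, 197, 0]) stool();
translate([1330, 197, 0]) stool();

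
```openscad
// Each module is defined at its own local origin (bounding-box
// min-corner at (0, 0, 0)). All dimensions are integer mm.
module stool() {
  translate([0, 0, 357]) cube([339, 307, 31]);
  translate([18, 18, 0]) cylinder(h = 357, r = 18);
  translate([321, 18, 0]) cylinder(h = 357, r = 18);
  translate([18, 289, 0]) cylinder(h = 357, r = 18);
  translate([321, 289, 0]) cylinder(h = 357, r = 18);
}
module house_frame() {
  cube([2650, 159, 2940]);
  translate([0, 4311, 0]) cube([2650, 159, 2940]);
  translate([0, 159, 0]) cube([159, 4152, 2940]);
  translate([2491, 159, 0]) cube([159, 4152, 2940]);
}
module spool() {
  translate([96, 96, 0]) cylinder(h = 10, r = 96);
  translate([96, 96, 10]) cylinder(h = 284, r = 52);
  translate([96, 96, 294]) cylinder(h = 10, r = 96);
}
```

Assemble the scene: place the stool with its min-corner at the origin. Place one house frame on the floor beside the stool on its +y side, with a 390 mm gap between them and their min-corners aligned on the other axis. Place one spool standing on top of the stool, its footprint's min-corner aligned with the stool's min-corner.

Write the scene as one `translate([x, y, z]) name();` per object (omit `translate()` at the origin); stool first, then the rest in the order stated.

stool();
translate([0, 697, 0]) house_frame();
translate([0, 0, 388]) spool();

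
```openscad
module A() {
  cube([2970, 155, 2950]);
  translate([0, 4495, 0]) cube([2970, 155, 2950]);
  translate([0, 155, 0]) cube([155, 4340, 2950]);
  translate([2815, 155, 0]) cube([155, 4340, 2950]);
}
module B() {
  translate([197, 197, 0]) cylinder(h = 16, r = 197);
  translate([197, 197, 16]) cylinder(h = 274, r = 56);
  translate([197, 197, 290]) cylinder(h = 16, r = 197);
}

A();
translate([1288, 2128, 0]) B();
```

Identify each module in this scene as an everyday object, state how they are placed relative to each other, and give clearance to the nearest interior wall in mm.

Clearances: x = 1133, y = 1973; minimum 1133 mm.

A is a house frame. B is a spool. The spool sits inside the house frame, centred. The clearance to the nearest interior wall is 1133 mm.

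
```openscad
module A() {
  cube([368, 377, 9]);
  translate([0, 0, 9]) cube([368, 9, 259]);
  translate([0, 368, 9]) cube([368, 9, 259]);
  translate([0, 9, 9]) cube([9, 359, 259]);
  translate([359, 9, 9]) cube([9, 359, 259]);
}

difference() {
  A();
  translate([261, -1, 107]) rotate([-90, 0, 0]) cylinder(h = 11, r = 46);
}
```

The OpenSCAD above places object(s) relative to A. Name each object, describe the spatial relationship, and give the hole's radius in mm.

A is an open box. The open box has a circular hole through its front wall. The hole's radius is 46 mm.

The subtracted cylinder has r = 46 mm.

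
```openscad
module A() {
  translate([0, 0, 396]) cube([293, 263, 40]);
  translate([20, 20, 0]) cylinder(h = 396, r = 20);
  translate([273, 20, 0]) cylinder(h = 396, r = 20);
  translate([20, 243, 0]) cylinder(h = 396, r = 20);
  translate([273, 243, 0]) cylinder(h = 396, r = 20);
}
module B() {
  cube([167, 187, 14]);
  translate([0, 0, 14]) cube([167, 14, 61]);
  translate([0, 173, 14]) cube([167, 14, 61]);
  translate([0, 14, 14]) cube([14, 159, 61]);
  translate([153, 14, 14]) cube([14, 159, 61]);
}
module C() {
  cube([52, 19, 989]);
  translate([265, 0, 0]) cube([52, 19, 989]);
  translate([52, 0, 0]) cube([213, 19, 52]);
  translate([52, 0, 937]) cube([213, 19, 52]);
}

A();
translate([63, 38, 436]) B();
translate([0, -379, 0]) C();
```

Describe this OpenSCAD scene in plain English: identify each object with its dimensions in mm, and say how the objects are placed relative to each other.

A is a four-legged stool. The seat is 293×263 mm, 40 mm thick, top at z = 436 mm. It stands on four round legs, each 40 mm in diameter, from z = 0 to the seat underside, each leg's axis is inset half a diameter from the nearest pair of seat edges (so the leg's bounding box is flush with the corner).

B is an open storage box with external size 167×187×75 mm and wall thickness 14 mm (the base is also 14 mm thick). The base covers the whole footprint; the four walls stand on the base, with the y-facing walls full-width and the x-facing walls fitting between their inner faces.

C is a rectangular picture frame lying in the x–z plane (depth along y). The opening is 213 mm wide (x) by 885 mm tall (z), surrounded by a border 52 mm wide on all four sides. The frame is 19 mm deep and is made of two full-height vertical stiles with two horizontal rails fitted between them.

The open box is on top of the stool, centred. The picture frame is on the floor beside the stool on its −y side.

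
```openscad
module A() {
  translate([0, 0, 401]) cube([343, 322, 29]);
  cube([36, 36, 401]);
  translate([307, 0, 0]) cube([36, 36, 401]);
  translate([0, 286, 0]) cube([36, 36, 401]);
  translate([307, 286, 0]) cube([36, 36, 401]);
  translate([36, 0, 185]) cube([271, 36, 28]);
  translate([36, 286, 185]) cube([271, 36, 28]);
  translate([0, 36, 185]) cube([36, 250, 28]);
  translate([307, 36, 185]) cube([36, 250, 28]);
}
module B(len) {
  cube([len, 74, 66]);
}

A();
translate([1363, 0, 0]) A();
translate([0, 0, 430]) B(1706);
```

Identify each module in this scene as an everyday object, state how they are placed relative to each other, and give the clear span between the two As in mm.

A is a stool. B is a beam. A beam spans the tops of two stools. The clear span between the two stools is 1020 mm.

Second stool starts at x = 1363; first ends at x = 343; clear span = 1363 − 343 = 1020 mm.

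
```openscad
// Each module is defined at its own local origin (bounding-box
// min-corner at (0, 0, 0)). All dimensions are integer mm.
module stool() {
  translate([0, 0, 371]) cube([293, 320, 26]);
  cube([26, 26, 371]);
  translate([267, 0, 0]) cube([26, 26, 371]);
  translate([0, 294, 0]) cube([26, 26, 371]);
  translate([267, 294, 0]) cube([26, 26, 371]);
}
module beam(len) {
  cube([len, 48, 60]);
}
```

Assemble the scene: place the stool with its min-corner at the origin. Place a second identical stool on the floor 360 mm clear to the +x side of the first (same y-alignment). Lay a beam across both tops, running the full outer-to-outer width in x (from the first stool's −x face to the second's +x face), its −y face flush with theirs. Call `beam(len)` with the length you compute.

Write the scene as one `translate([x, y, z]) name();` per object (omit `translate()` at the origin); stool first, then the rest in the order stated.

stool();
translate([653, 0, 0]) stool();
translate([0, 0, 397]) beam(946);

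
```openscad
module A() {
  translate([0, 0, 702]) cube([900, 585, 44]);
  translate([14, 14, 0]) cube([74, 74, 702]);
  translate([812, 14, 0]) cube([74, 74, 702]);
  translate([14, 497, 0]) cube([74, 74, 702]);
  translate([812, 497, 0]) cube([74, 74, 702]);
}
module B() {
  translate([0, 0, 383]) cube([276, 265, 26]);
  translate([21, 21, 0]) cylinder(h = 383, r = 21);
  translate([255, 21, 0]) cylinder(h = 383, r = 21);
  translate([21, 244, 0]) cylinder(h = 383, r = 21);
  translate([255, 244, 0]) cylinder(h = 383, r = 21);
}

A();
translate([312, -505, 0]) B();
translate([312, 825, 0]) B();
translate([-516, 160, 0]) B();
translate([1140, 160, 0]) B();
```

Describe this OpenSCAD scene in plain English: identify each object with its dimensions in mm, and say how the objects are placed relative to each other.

A is a table: top 900 mm (x) × 585 mm (y), 44 mm thick, upper face at z = 746 mm, on four 74×74 mm square legs, each inset 14 mm from the nearest pair of top edges, running from z = 0 to the bottom of the top.

B is a simple wooden stool: a rectangular seat 276 mm (x) by 265 mm (y), 26 mm thick, top face at z = 409 mm, on four round legs, each 42 mm in diameter. The legs rest on z = 0, each leg's axis is inset half a diameter from the nearest pair of seat edges (so the leg's bounding box is flush with the corner).

Four stools sit around the table at the −y, +y, −x, +x sides.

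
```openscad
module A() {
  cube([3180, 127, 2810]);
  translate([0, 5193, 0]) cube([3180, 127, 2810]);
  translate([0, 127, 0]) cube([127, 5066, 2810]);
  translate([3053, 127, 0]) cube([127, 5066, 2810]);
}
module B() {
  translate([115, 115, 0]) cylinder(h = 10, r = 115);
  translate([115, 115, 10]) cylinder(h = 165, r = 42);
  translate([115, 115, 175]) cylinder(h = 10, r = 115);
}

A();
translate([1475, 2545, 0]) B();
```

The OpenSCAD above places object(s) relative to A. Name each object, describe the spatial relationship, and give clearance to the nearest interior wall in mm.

Clearances: x = 1348, y = 2418; minimum 1348 mm.

A is a house frame. B is a spool. The spool sits inside the house frame, centred. The clearance to the nearest interior wall is 1348 mm.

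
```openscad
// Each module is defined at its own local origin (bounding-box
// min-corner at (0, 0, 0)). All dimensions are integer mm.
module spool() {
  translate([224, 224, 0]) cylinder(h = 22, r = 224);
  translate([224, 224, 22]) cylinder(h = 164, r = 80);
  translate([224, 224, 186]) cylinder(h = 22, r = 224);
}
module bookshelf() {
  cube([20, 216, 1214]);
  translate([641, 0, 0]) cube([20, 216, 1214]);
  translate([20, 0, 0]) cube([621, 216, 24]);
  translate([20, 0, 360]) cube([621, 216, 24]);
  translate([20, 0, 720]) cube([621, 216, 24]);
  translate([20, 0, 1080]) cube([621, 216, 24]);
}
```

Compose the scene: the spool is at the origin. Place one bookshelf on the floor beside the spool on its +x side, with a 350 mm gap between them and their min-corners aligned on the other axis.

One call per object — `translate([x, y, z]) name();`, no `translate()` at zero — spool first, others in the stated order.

spool();
translate([798, 0, 0]) bookshelf();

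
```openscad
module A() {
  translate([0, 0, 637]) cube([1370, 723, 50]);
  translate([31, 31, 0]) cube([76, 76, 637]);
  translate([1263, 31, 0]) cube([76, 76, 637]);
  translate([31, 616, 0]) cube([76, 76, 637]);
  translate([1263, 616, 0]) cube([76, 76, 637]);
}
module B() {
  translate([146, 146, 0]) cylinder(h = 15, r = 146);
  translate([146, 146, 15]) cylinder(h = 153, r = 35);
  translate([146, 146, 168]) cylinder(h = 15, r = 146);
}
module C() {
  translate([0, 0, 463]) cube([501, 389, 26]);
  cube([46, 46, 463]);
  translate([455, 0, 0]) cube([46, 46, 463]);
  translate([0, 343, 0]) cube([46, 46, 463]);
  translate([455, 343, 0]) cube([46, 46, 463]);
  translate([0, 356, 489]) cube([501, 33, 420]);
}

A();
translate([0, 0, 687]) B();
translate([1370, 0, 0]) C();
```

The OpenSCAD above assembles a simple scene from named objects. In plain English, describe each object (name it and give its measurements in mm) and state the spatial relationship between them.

A is a table with a 1370×723 mm rectangular top, 50 mm thick, top surface at z = 687 mm, supported by four 76×76 mm square legs, each inset 31 mm from the nearest pair of top edges, running from the floor.

B is a spool: two coaxial disc flanges of radius 146 mm and thickness 15 mm, joined by a core cylinder of radius 35 mm and height 153 mm. The lower flange rests on z = 0 and the three cylinders share a vertical axis.

C is a chair. The seat is a 501×389×26 mm slab with its top at z = 489 mm, on four 46×46 mm corner legs (flush with the seat edges, standing on z = 0). A flat backrest 33 mm thick, 420 mm tall, spans the full seat width and rises from the seat top along its +y edge, rear face flush with the rear of the seat.

The spool is on top of the table. The chair is against the table's +x side, with their −y faces flush.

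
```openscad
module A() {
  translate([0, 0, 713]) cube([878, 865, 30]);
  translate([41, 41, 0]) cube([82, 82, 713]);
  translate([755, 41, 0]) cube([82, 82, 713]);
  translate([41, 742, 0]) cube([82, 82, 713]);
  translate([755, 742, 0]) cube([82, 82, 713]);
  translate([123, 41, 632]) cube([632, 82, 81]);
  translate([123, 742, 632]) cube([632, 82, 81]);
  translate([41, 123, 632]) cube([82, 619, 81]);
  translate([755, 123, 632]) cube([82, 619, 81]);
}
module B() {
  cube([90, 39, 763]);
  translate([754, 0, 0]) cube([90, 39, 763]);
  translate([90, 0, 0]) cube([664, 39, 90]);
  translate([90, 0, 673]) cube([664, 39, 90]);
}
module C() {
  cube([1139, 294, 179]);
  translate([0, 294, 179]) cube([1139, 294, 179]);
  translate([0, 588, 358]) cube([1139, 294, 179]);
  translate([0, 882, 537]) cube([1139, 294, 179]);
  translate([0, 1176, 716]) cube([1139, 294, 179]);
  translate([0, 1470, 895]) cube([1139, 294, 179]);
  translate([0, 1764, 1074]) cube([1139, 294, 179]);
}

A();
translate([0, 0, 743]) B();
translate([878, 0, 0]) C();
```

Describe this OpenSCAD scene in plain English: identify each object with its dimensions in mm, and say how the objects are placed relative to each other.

A is a table: top 878 mm (x) × 865 mm (y), 30 mm thick, upper face at z = 743 mm, on four 82×82 mm square legs, each inset 41 mm from the nearest pair of top edges, running from z = 0 to the bottom of the top. Four apron rails, 82 mm thick and 81 mm tall, run between adjacent legs with their top edges flush with the underside of the top and their outer faces flush with the legs' outer faces.

B is a picture frame with a 664×583 mm rectangular opening (x by z) and a uniform 90 mm border on every side. Frame depth is 39 mm along y. It is built from two vertical stiles running the full outside height and two horizontal rails spanning the gap between the stiles.

C is a run of 7 identical solid stair steps. Each tread is 1139×294 mm and each step block is 179 mm high. Step 1 rests on the floor; step k is offset from step 1 by (k−1)×294 mm in y and (k−1)×179 mm in z.

The picture frame is on top of the table. The staircase is against the table's +x side, with their −y faces flush.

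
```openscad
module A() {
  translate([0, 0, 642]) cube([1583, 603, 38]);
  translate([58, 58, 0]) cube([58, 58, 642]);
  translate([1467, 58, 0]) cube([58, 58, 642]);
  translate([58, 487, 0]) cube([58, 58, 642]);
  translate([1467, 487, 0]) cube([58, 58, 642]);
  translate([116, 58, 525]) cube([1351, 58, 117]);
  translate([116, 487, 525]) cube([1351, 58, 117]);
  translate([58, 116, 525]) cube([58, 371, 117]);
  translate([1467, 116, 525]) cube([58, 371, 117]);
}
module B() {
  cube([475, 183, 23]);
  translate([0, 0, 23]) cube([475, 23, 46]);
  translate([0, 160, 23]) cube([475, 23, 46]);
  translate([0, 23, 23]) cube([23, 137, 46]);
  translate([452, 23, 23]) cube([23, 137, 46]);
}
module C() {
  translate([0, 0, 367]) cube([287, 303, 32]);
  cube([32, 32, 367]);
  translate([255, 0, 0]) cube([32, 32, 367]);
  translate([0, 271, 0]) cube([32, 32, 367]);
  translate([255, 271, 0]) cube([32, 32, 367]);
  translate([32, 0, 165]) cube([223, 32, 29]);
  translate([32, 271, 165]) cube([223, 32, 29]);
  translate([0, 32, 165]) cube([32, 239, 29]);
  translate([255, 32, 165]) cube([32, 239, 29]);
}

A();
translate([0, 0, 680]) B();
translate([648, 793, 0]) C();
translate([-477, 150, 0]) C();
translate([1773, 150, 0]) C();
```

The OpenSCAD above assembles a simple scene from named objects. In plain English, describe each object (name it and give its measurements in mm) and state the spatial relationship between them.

A is a table with a 1583×603 mm rectangular top, 38 mm thick, top surface at z = 680 mm, supported by four 58×58 mm square legs, each inset 58 mm from the nearest pair of top edges, running from the floor. Four apron rails, 58 mm thick and 117 mm tall, run between adjacent legs with their top edges flush with the underside of the top and their outer faces flush with the legs' outer faces.

B is an open-topped rectangular box: outside dimensions 475×183×69 mm, with a uniform wall and base thickness of 23 mm. The base is a full 475×183 slab on the floor; four walls sit on top of the base. The front and back walls (the −y and +y sides) span the full width; the two side walls fit between them.

C is a four-legged stool. The seat is a 287×303×32 mm slab whose top surface is at z = 399 mm; four square legs, each 32×32 mm in cross-section, run from the floor (z = 0) to the underside of the seat, each flush with a corner of the seat. Four stretchers, 32 mm wide and 29 mm tall, connect adjacent legs with their undersides at z = 165 mm, each running between the inner faces of the legs it joins and aligned with the legs' outer faces on the other axis.

The open box is on top of the table. Three stools sit around the table at the +y, −x, +x sides.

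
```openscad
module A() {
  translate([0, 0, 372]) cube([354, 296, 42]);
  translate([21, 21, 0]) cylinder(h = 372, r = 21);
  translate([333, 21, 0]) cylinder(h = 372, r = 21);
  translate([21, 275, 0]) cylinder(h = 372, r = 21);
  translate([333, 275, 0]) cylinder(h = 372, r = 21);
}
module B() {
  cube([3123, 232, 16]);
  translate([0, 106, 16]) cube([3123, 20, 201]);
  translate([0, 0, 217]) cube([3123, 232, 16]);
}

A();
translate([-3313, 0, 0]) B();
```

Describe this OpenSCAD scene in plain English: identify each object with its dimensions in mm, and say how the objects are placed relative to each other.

A is a four-legged stool. The seat is 354×296 mm, 42 mm thick, top at z = 414 mm. It stands on four round legs, each 42 mm in diameter, from z = 0 to the seat underside, each leg's axis is inset half a diameter from the nearest pair of seat edges (so the leg's bounding box is flush with the corner).

B is an I-beam lying along x, 3123 mm long. Overall section height 233 mm. Two flanges 232 mm wide (y) and 16 mm thick, one on the floor and one at the top; a web 20 mm thick runs between them, centred on the flange width.

The I-beam is on the floor beside the stool on its −x side.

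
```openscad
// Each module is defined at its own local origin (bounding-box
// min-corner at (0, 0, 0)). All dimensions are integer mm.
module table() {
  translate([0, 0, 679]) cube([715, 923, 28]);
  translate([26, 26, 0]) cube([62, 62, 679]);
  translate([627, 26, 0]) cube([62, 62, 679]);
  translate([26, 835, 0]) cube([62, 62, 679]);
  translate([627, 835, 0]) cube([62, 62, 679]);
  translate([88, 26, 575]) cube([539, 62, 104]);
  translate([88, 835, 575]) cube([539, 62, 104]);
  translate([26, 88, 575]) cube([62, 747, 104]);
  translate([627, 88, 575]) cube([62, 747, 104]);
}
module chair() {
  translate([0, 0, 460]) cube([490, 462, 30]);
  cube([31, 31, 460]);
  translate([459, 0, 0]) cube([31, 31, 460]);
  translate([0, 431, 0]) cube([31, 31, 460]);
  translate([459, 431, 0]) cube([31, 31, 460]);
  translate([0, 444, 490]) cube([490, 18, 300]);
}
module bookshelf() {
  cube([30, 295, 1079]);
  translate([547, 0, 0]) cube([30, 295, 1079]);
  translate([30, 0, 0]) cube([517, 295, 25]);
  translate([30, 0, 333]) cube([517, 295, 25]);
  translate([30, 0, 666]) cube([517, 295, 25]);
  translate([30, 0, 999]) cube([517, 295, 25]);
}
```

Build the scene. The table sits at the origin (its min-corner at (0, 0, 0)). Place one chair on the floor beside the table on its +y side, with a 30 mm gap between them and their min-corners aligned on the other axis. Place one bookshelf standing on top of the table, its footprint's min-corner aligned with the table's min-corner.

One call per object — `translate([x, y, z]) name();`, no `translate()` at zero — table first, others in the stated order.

table();
translate([0, 953, 0]) chair();
translate([0, 0, 707]) bookshelf();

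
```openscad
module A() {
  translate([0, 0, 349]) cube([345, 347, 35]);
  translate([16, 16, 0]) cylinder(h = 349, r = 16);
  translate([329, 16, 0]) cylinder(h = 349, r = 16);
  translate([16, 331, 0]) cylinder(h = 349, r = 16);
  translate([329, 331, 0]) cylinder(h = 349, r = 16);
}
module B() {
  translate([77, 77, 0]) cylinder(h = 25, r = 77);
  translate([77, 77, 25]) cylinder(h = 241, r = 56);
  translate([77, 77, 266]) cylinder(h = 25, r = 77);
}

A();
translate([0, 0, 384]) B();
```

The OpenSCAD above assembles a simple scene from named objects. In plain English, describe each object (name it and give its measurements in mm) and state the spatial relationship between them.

A is a four-legged stool. The seat is 345×347 mm, 35 mm thick, top at z = 384 mm. It stands on four round legs, each 32 mm in diameter, from z = 0 to the seat underside, each leg's axis is inset half a diameter from the nearest pair of seat edges (so the leg's bounding box is flush with the corner).

B is a spool: two coaxial disc flanges of radius 77 mm and thickness 25 mm, joined by a core cylinder of radius 56 mm and height 241 mm. The lower flange rests on z = 0 and the three cylinders share a vertical axis.

The spool is on top of the stool.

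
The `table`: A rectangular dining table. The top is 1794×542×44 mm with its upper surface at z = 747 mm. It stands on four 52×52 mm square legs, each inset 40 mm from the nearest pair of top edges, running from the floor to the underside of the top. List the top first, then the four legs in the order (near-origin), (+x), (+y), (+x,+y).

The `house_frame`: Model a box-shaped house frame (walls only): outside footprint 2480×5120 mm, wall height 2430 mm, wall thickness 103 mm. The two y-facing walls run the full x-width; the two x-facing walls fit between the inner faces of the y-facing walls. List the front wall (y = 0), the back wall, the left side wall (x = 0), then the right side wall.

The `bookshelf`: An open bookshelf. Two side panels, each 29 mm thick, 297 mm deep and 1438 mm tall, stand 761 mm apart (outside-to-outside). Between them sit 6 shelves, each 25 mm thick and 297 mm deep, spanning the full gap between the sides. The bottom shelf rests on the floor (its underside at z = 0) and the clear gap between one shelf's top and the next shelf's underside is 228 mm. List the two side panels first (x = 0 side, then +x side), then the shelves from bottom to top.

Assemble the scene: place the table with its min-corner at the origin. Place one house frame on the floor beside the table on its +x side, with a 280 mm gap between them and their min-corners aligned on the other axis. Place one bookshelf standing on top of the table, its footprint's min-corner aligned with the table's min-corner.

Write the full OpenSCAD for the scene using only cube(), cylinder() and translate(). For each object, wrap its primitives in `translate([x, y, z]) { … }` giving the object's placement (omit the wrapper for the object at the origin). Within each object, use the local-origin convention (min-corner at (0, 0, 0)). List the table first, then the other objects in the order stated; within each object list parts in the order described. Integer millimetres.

translate([0, 0, 703]) cube([1794, 542, 44]);
translate([40, 40, 0]) cube([52, 52, 703]);
translate([1702, 40, 0]) cube([52, 52, 703]);
translate([40, 450, 0]) cube([52, 52, 703]);
translate([1702, 450, 0]) cube([52, 52, 703]);
translate([2074, 0, 0]) {
  cube([2480, 103, 2430]);
  translate([0, 5017, 0]) cube([2480, 103, 2430]);
  translate([0, 103, 0]) cube([103, 4914, 2430]);
  translate([2377, 103, 0]) cube([103, 4914, 2430]);
}
translate([0, 0, 747]) {
  cube([29, 297, 1438]);
  translate([732, 0, 0]) cube([29, 297, 1438]);
  translate([29, 0, 0]) cube([703, 297, 25]);
  translate([29, 0, 253]) cube([703, 297, 25]);
  translate([29, 0, 506]) cube([703, 297, 25]);
  translate([29, 0, 759]) cube([703, 297, 25]);
  translate([29, 0, 1012]) cube([703, 297, 25]);
  translate([29, 0, 1265]) cube([703, 297, 25]);
}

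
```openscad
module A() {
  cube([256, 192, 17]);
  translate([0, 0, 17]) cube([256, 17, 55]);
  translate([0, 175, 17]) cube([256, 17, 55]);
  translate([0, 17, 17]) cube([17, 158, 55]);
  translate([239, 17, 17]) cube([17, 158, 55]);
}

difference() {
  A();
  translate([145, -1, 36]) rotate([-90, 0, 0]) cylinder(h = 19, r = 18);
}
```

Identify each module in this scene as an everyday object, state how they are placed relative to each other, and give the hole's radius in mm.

A is an open box. The open box has a circular hole through its front wall. The hole's radius is 18 mm.

The subtracted cylinder has r = 18 mm.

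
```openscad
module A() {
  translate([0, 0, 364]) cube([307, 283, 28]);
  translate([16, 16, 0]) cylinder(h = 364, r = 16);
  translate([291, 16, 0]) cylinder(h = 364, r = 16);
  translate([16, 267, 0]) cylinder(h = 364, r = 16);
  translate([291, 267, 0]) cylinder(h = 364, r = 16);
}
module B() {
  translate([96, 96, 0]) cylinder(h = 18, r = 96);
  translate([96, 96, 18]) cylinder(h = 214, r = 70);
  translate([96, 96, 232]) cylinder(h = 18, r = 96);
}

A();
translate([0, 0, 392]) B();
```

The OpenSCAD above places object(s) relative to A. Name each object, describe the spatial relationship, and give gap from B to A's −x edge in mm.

A is a stool. B is a spool. The spool is on top of the stool. The gap from the spool to the stool's −x edge is 0 mm.

The spool's min-x is at 0; the stool's min-x is 0; gap = 0 mm.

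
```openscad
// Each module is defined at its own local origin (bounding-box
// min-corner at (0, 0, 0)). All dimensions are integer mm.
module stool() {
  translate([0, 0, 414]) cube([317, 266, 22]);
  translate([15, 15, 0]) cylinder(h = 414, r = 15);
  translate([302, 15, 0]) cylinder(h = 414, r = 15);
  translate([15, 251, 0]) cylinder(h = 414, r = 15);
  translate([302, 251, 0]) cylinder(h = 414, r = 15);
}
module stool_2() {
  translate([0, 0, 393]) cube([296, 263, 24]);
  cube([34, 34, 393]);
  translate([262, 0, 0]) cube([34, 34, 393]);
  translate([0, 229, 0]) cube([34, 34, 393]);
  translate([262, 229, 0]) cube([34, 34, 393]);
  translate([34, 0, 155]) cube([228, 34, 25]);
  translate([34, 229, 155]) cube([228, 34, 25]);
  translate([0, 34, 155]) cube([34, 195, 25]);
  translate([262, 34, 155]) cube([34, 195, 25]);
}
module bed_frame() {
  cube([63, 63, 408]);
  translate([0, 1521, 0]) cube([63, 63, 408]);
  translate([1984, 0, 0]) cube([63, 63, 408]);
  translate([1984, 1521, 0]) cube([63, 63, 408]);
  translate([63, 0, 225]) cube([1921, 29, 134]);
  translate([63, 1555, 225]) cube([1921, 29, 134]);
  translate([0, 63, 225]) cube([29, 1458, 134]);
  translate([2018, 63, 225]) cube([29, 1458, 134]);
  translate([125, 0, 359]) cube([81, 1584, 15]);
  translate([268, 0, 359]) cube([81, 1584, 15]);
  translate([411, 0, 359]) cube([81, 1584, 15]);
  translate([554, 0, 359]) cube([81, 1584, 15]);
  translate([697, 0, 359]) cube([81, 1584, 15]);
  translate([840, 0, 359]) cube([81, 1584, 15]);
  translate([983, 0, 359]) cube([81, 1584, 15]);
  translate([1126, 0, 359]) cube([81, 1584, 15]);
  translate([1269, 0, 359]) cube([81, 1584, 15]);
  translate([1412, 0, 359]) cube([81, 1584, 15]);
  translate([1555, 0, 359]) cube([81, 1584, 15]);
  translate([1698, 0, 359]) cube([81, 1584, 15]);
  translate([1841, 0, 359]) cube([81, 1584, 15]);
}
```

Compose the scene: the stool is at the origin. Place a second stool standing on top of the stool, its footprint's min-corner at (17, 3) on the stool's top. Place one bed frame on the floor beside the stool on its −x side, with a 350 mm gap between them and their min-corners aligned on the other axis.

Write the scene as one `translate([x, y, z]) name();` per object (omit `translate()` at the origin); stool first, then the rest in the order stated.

stool();
translate([17, 3, 436]) stool_2();
translate([-2397, 0, 0]) bed_frame();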